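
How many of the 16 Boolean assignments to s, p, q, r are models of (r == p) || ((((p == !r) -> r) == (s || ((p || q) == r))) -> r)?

14

Initial set: {((r == p) || ((((p == !r) -> r) == (s || ((p || q) == r))) -> r))}.
((r == p) || ((((p == !r) -> r) == (s || ((p || q) == r))) -> r)): β-rule — branch into (r == p)  //  ((((p == !r) -> r) == (s || ((p || q) == r))) -> r).
  branch 1 (add (r == p)):
    (r == p): β-rule — branch into r, p  //  !r, !p.
      branch 1.1 (add r, p):
        ○ open, literals {p=1, r=1}.
      branch 1.2 (add !r, !p):
        ○ open, literals {p=0, r=0}.
  branch 2 (add ((((p == !r) -> r) == (s || ((p || q) == r))) -> r)):
    ((((p == !r) -> r) == (s || ((p || q) == r))) -> r): β-rule — branch into !(((p == !r) -> r) == (s || ((p || q) == r)))  //  r.
      branch 2.1 (add !(((p == !r) -> r) == (s || ((p || q) == r)))):
        !(((p == !r) -> r) == (s || ((p || q) == r))): β-rule — branch into ((p == !r) -> r), !(s || ((p || q) == r))  //  !((p == !r) -> r), (s || ((p || q) == r)).
          branch 2.1.1 (add ((p == !r) -> r), !(s || ((p || q) == r))):
            !(s || ((p || q) == r)): α-rule — add !s, !((p || q) == r).
            ((p == !r) -> r): β-rule — branch into !(p == !r)  //  r.
              branch 2.1.1.1 (add !(p == !r)):
                !((p || q) == r): β-rule — branch into (p || q), !r  //  !(p || q), r.
                  branch 2.1.1.1.1 (add (p || q), !r):
                    !(p == !r): β-rule — branch into p, !!r  //  !p, !r.
                      branch 2.1.1.1.1.1 (add p, !!r):
                        × closes — contains both r and !r.
                      branch 2.1.1.1.1.2 (add !p, !r):
                        (p || q): β-rule — branch into p  //  q.
                          branch 2.1.1.1.1.2.1 (add p):
                            × closes — contains both p and !p.
                          branch 2.1.1.1.1.2.2 (add q):
                            ○ open, literals {p=0, q=1, r=0, s=0}.
                  branch 2.1.1.1.2 (add !(p || q), r):
                    !(p || q): α-rule — add !p, !q.
                    !(p == !r): β-rule — branch into p, !!r  //  !p, !r.
                      branch 2.1.1.1.2.1 (add p, !!r):
                        × closes — contains both p and !p.
                      branch 2.1.1.1.2.2 (add !p, !r):
                        × closes — contains both r and !r.
              branch 2.1.1.2 (add r):
                !((p || q) == r): β-rule — branch into (p || q), !r  //  !(p || q), r.
                  branch 2.1.1.2.1 (add (p || q), !r):
                    × closes — contains both r and !r.
                  branch 2.1.1.2.2 (add !(p || q), r):
                    !(p || q): α-rule — add !p, !q.
                    ○ open, literals {p=0, q=0, r=1, s=0}.
          branch 2.1.2 (add !((p == !r) -> r), (s || ((p || q) == r))):
            !((p == !r) -> r): α-rule — add (p == !r), !r.
            (s || ((p || q) == r)): β-rule — branch into s  //  ((p || q) == r).
              branch 2.1.2.1 (add s):
                (p == !r): β-rule — branch into p, !r  //  !p, !!r.
                  branch 2.1.2.1.1 (add p, !r):
                    ○ open, literals {p=1, r=0, s=1}.
                  branch 2.1.2.1.2 (add !p, !!r):
                    × closes — contains both r and !r.
              branch 2.1.2.2 (add ((p || q) == r)):
                (p == !r): β-rule — branch into p, !r  //  !p, !!r.
                  branch 2.1.2.2.1 (add p, !r):
                    ((p || q) == r): β-rule — branch into (p || q), r  //  !(p || q), !r.
                      branch 2.1.2.2.1.1 (add (p || q), r):
                        × closes — contains both r and !r.
                      branch 2.1.2.2.1.2 (add !(p || q), !r):
                        !(p || q): α-rule — add !p, !q.
                        × closes — contains both p and !p.
                  branch 2.1.2.2.2 (add !p, !!r):
                    × closes — contains both r and !r.
      branch 2.2 (add r):
        ○ open, literals {r=1}.
9 branches closed, 6 open.
Each open branch fixes some atoms; the unmentioned ones are free. Counting distinct full assignments: branch {p=1, r=1} (s, q) contributes 4 new; branch {p=0, r=0} (s, q) contributes 4 new; branch {p=0, q=1, r=0, s=0} (none free) contributes 0 new; branch {p=0, q=0, r=1, s=0} (none free) contributes 1 new; branch {p=1, r=0, s=1} (q) contributes 2 new; branch {r=1} (s, p, q) contributes 3 new. Total: 14.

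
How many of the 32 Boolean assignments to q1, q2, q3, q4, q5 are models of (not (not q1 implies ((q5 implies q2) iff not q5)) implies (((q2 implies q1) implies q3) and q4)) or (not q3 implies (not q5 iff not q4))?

31

Initial set: {((not (not q1 implies ((q5 implies q2) iff not q5)) implies (((q2 implies q1) implies q3) and q4)) or (not q3 implies (not q5 iff not q4)))}.
((not (not q1 implies ((q5 implies q2) iff not q5)) implies (((q2 implies q1) implies q3) and q4)) or (not q3 implies (not q5 iff not q4))): β-rule — branch into (not (not q1 implies ((q5 implies q2) iff not q5)) implies (((q2 implies q1) implies q3) and q4))  //  (not q3 implies (not q5 iff not q4)).
  branch 1 (add (not (not q1 implies ((q5 implies q2) iff not q5)) implies (((q2 implies q1) implies q3) and q4))):
    (not (not q1 implies ((q5 implies q2) iff not q5)) implies (((q2 implies q1) implies q3) and q4)): β-rule — branch into not not (not q1 implies ((q5 implies q2) iff not q5))  //  (((q2 implies q1) implies q3) and q4).
      branch 1.1 (add not not (not q1 implies ((q5 implies q2) iff not q5))):
        not not (not q1 implies ((q5 implies q2) iff not q5)): β-rule — branch into not not q1  //  ((q5 implies q2) iff not q5).
          branch 1.1.1 (add not not q1):
            ○ open, literals {q1=1}.
          branch 1.1.2 (add ((q5 implies q2) iff not q5)):
            ((q5 implies q2) iff not q5): β-rule — branch into (q5 implies q2), not q5  //  not (q5 implies q2), not not q5.
              branch 1.1.2.1 (add (q5 implies q2), not q5):
                (q5 implies q2): β-rule — branch into not q5  //  q2.
                  branch 1.1.2.1.1 (add not q5):
                    ○ open, literals {q5=0}.
                  branch 1.1.2.1.2 (add q2):
                    ○ open, literals {q2=1, q5=0}.
              branch 1.1.2.2 (add not (q5 implies q2), not not q5):
                not (q5 implies q2): α-rule — add q5, not q2.
                ○ open, literals {q2=0, q5=1}.
      branch 1.2 (add (((q2 implies q1) implies q3) and q4)):
        (((q2 implies q1) implies q3) and q4): α-rule — add ((q2 implies q1) implies q3), q4.
        ((q2 implies q1) implies q3): β-rule — branch into not (q2 implies q1)  //  q3.
          branch 1.2.1 (add not (q2 implies q1)):
            not (q2 implies q1): α-rule — add q2, not q1.
            ○ open, literals {q1=0, q2=1, q4=1}.
          branch 1.2.2 (add q3):
            ○ open, literals {q3=1, q4=1}.
  branch 2 (add (not q3 implies (not q5 iff not q4))):
    (not q3 implies (not q5 iff not q4)): β-rule — branch into not not q3  //  (not q5 iff not q4).
      branch 2.1 (add not not q3):
        ○ open, literals {q3=1}.
      branch 2.2 (add (not q5 iff not q4)):
        (not q5 iff not q4): β-rule — branch into not q5, not q4  //  not not q5, not not q4.
          branch 2.2.1 (add not q5, not q4):
            ○ open, literals {q4=0, q5=0}.
          branch 2.2.2 (add not not q5, not not q4):
            ○ open, literals {q4=1, q5=1}.
0 branches closed, 9 open.
Each open branch fixes some atoms; the unmentioned ones are free. Counting distinct full assignments: branch {q1=1} (q2, q3, q4, q5) contributes 16 new; branch {q5=0} (q1, q2, q3, q4) contributes 8 new; branch {q2=1, q5=0} (q1, q3, q4) contributes 0 new; branch {q2=0, q5=1} (q1, q3, q4) contributes 4 new; branch {q1=0, q2=1, q4=1} (q3, q5) contributes 2 new; branch {q3=1, q4=1} (q1, q2, q5) contributes 0 new; branch {q3=1} (q1, q2, q4, q5) contributes 1 new; branch {q4=0, q5=0} (q1, q2, q3) contributes 0 new; branch {q4=1, q5=1} (q1, q2, q3) contributes 0 new. Total: 31.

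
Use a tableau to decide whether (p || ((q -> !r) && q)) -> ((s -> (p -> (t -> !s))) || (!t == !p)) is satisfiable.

Satisfiable

Initial set: {T ((p || ((q -> !r) && q)) -> ((s -> (p -> (t -> !s))) || (!t == !p)))}.
T ((p || ((q -> !r) && q)) -> ((s -> (p -> (t -> !s))) || (!t == !p))): β-rule — branch into F (p || ((q -> !r) && q))  //  T ((s -> (p -> (t -> !s))) || (!t == !p)).
  branch 1 (add F (p || ((q -> !r) && q))):
    F (p || ((q -> !r) && q)): α-rule — add F p, F ((q -> !r) && q).
    F ((q -> !r) && q): β-rule — branch into F (q -> !r)  //  F q.
      branch 1.1 (add F (q -> !r)):
        F (q -> !r): α-rule — add T q, F !r.
        ○ open, literals {p=0, q=1, r=1}.
      branch 1.2 (add F q):
        ○ open, literals {p=0, q=0}.
  branch 2 (add T ((s -> (p -> (t -> !s))) || (!t == !p))):
    T ((s -> (p -> (t -> !s))) || (!t == !p)): β-rule — branch into T (s -> (p -> (t -> !s)))  //  T (!t == !p).
      branch 2.1 (add T (s -> (p -> (t -> !s)))):
        T (s -> (p -> (t -> !s))): β-rule — branch into F s  //  T (p -> (t -> !s)).
          branch 2.1.1 (add F s):
            ○ open, literals {s=0}.
          branch 2.1.2 (add T (p -> (t -> !s))):
            T (p -> (t -> !s)): β-rule — branch into F p  //  T (t -> !s).
              branch 2.1.2.1 (add F p):
                ○ open, literals {p=0}.
              branch 2.1.2.2 (add T (t -> !s)):
                T (t -> !s): β-rule — branch into F t  //  T !s.
                  branch 2.1.2.2.1 (add F t):
                    ○ open, literals {t=0}.
                  branch 2.1.2.2.2 (add T !s):
                    ○ open, literals {s=0}.
      branch 2.2 (add T (!t == !p)):
        T (!t == !p): β-rule — branch into T !t, T !p  //  F !t, F !p.
          branch 2.2.1 (add T !t, T !p):
            ○ open, literals {p=0, t=0}.
          branch 2.2.2 (add F !t, F !p):
            ○ open, literals {p=1, t=1}.
0 branches closed, 8 open.
An open branch gives a satisfying assignment: p=0, q=1, r=1.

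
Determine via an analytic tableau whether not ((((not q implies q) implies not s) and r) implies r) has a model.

Initial set: {not ((((not q implies q) implies not s) and r) implies r)}.
not ((((not q implies q) implies not s) and r) implies r): α-rule — add (((not q implies q) implies not s) and r), not r.
(((not q implies q) implies not s) and r): α-rule — add ((not q implies q) implies not s), r.
× closes — contains both r and not r.
All 1 branch closes.
Every branch closed; the formula is unsatisfiable.

Unsatisfiable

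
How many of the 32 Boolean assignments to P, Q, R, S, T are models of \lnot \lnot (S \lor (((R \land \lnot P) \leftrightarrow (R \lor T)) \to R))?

28

Initial set: {\lnot \lnot (S \lor (((R \land \lnot P) \leftrightarrow (R \lor T)) \to R))}.
\lnot \lnot (S \lor (((R \land \lnot P) \leftrightarrow (R \lor T)) \to R)): drop double negation, giving (S \lor (((R \land \lnot P) \leftrightarrow (R \lor T)) \to R)).
(S \lor (((R \land \lnot P) \leftrightarrow (R \lor T)) \to R)): β-rule — branch into S  //  (((R \land \lnot P) \leftrightarrow (R \lor T)) \to R).
  branch 1 (add S):
    ○ open, literals {S=1}.
  branch 2 (add (((R \land \lnot P) \leftrightarrow (R \lor T)) \to R)):
    (((R \land \lnot P) \leftrightarrow (R \lor T)) \to R): β-rule — branch into \lnot ((R \land \lnot P) \leftrightarrow (R \lor T))  //  R.
      branch 2.1 (add \lnot ((R \land \lnot P) \leftrightarrow (R \lor T))):
        \lnot ((R \land \lnot P) \leftrightarrow (R \lor T)): β-rule — branch into (R \land \lnot P), \lnot (R \lor T)  //  \lnot (R \land \lnot P), (R \lor T).
          branch 2.1.1 (add (R \land \lnot P), \lnot (R \lor T)):
            (R \land \lnot P): α-rule — add R, \lnot P.
            \lnot (R \lor T): α-rule — add \lnot R, \lnot T.
            × closes — contains both R and \lnot R.
          branch 2.1.2 (add \lnot (R \land \lnot P), (R \lor T)):
            \lnot (R \land \lnot P): β-rule — branch into \lnot R  //  \lnot \lnot P.
              branch 2.1.2.1 (add \lnot R):
                (R \lor T): β-rule — branch into R  //  T.
                  branch 2.1.2.1.1 (add R):
                    × closes — contains both R and \lnot R.
                  branch 2.1.2.1.2 (add T):
                    ○ open, literals {R=0, T=1}.
              branch 2.1.2.2 (add \lnot \lnot P):
                (R \lor T): β-rule — branch into R  //  T.
                  branch 2.1.2.2.1 (add R):
                    ○ open, literals {P=1, R=1}.
                  branch 2.1.2.2.2 (add T):
                    ○ open, literals {P=1, T=1}.
      branch 2.2 (add R):
        ○ open, literals {R=1}.
2 branches closed, 5 open.
Each open branch fixes some atoms; the unmentioned ones are free. Counting distinct full assignments: branch {S=1} (P, Q, R, T) contributes 16 new; branch {R=0, T=1} (P, Q, S) contributes 4 new; branch {P=1, R=1} (Q, S, T) contributes 4 new; branch {P=1, T=1} (Q, R, S) contributes 0 new; branch {R=1} (P, Q, S, T) contributes 4 new. Total: 28.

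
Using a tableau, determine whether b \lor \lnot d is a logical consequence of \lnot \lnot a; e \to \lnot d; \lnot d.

Initial set: {\lnot \lnot a; (e \to \lnot d); \lnot d; \lnot (b \lor \lnot d)}.
\lnot \lnot a: drop double negation, giving a.
\lnot (b \lor \lnot d): α-rule — add \lnot b, \lnot \lnot d.
× closes — contains both d and \lnot d.
All 1 branch closes.
Every branch closed, so the premises entail the conclusion.

Yes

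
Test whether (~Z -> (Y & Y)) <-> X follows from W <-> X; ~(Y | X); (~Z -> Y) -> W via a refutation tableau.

Initial set: {(W <-> X); ~(Y | X); ((~Z -> Y) -> W); ~((~Z -> (Y & Y)) <-> X)}.
~(Y | X): α-rule — add ~Y, ~X.
(W <-> X): β-rule — branch into W, X  //  ~W, ~X.
  branch 1 (add W, X):
    × closes — contains both X and ~X.
  branch 2 (add ~W, ~X):
    ((~Z -> Y) -> W): β-rule — branch into ~(~Z -> Y)  //  W.
      branch 2.1 (add ~(~Z -> Y)):
        ~(~Z -> Y): α-rule — add ~Z, ~Y.
        ~((~Z -> (Y & Y)) <-> X): β-rule — branch into (~Z -> (Y & Y)), ~X  //  ~(~Z -> (Y & Y)), X.
          branch 2.1.1 (add (~Z -> (Y & Y)), ~X):
            (~Z -> (Y & Y)): β-rule — branch into ~~Z  //  (Y & Y).
              branch 2.1.1.1 (add ~~Z):
                × closes — contains both Z and ~Z.
              branch 2.1.1.2 (add (Y & Y)):
                (Y & Y): α-rule — add Y, Y.
                × closes — contains both Y and ~Y.
          branch 2.1.2 (add ~(~Z -> (Y & Y)), X):
            × closes — contains both X and ~X.
      branch 2.2 (add W):
        × closes — contains both W and ~W.
All 5 branches close.
Every branch closed, so the premises entail the conclusion.

Yes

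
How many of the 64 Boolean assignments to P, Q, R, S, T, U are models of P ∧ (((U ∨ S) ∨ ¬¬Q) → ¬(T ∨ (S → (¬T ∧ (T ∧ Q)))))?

12

Initial set: {(P ∧ (((U ∨ S) ∨ ¬¬Q) → ¬(T ∨ (S → (¬T ∧ (T ∧ Q))))))}.
(P ∧ (((U ∨ S) ∨ ¬¬Q) → ¬(T ∨ (S → (¬T ∧ (T ∧ Q)))))): α-rule — add P, (((U ∨ S) ∨ ¬¬Q) → ¬(T ∨ (S → (¬T ∧ (T ∧ Q))))).
(((U ∨ S) ∨ ¬¬Q) → ¬(T ∨ (S → (¬T ∧ (T ∧ Q))))): β-rule — branch into ¬((U ∨ S) ∨ ¬¬Q)  //  ¬(T ∨ (S → (¬T ∧ (T ∧ Q)))).
  branch 1 (add ¬((U ∨ S) ∨ ¬¬Q)):
    ¬((U ∨ S) ∨ ¬¬Q): α-rule — add ¬(U ∨ S), ¬¬¬Q.
    ¬(U ∨ S): α-rule — add ¬U, ¬S.
    ¬¬¬Q: drop double negation, giving ¬Q.
    ○ open, literals {P=1, Q=0, S=0, U=0}.
  branch 2 (add ¬(T ∨ (S → (¬T ∧ (T ∧ Q))))):
    ¬(T ∨ (S → (¬T ∧ (T ∧ Q)))): α-rule — add ¬T, ¬(S → (¬T ∧ (T ∧ Q))).
    ¬(S → (¬T ∧ (T ∧ Q))): α-rule — add S, ¬(¬T ∧ (T ∧ Q)).
    ¬(¬T ∧ (T ∧ Q)): β-rule — branch into ¬¬T  //  ¬(T ∧ Q).
      branch 2.1 (add ¬¬T):
        × closes — contains both T and ¬T.
      branch 2.2 (add ¬(T ∧ Q)):
        ¬(T ∧ Q): β-rule — branch into ¬T  //  ¬Q.
          branch 2.2.1 (add ¬T):
            ○ open, literals {P=1, S=1, T=0}.
          branch 2.2.2 (add ¬Q):
            ○ open, literals {P=1, Q=0, S=1, T=0}.
1 branch closed, 3 open.
Each open branch fixes some atoms; the unmentioned ones are free. Counting distinct full assignments: branch {P=1, Q=0, S=0, U=0} (R, T) contributes 4 new; branch {P=1, S=1, T=0} (Q, R, U) contributes 8 new; branch {P=1, Q=0, S=1, T=0} (R, U) contributes 0 new. Total: 12.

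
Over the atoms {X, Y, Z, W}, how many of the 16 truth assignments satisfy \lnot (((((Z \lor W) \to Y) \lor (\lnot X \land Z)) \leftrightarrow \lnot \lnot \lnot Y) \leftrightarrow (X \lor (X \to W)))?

Initial set: {\lnot (((((Z \lor W) \to Y) \lor (\lnot X \land Z)) \leftrightarrow \lnot \lnot \lnot Y) \leftrightarrow (X \lor (X \to W)))}.
\lnot (((((Z \lor W) \to Y) \lor (\lnot X \land Z)) \leftrightarrow \lnot \lnot \lnot Y) \leftrightarrow (X \lor (X \to W))): β-rule — branch into ((((Z \lor W) \to Y) \lor (\lnot X \land Z)) \leftrightarrow \lnot \lnot \lnot Y), \lnot (X \lor (X \to W))  //  \lnot ((((Z \lor W) \to Y) \lor (\lnot X \land Z)) \leftrightarrow \lnot \lnot \lnot Y), (X \lor (X \to W)).
  branch 1 (add ((((Z \lor W) \to Y) \lor (\lnot X \land Z)) \leftrightarrow \lnot \lnot \lnot Y), \lnot (X \lor (X \to W))):
    \lnot (X \lor (X \to W)): α-rule — add \lnot X, \lnot (X \to W).
    \lnot (X \to W): α-rule — add X, \lnot W.
    × closes — contains both X and \lnot X.
  branch 2 (add \lnot ((((Z \lor W) \to Y) \lor (\lnot X \land Z)) \leftrightarrow \lnot \lnot \lnot Y), (X \lor (X \to W))):
    \lnot ((((Z \lor W) \to Y) \lor (\lnot X \land Z)) \leftrightarrow \lnot \lnot \lnot Y): β-rule — branch into (((Z \lor W) \to Y) \lor (\lnot X \land Z)), \lnot \lnot \lnot \lnot Y  //  \lnot (((Z \lor W) \to Y) \lor (\lnot X \land Z)), \lnot \lnot \lnot Y.
      branch 2.1 (add (((Z \lor W) \to Y) \lor (\lnot X \land Z)), \lnot \lnot \lnot \lnot Y):
        \lnot \lnot \lnot \lnot Y: drop double negation, giving \lnot \lnot Y.
        (X \lor (X \to W)): β-rule — branch into X  //  (X \to W).
          branch 2.1.1 (add X):
            (((Z \lor W) \to Y) \lor (\lnot X \land Z)): β-rule — branch into ((Z \lor W) \to Y)  //  (\lnot X \land Z).
              branch 2.1.1.1 (add ((Z \lor W) \to Y)):
                ((Z \lor W) \to Y): β-rule — branch into \lnot (Z \lor W)  //  Y.
                  branch 2.1.1.1.1 (add \lnot (Z \lor W)):
                    \lnot (Z \lor W): α-rule — add \lnot Z, \lnot W.
                    ○ open, literals {W=0, X=1, Y=1, Z=0}.
                  branch 2.1.1.1.2 (add Y):
                    ○ open, literals {X=1, Y=1}.
              branch 2.1.1.2 (add (\lnot X \land Z)):
                (\lnot X \land Z): α-rule — add \lnot X, Z.
                × closes — contains both X and \lnot X.
          branch 2.1.2 (add (X \to W)):
            (((Z \lor W) \to Y) \lor (\lnot X \land Z)): β-rule — branch into ((Z \lor W) \to Y)  //  (\lnot X \land Z).
              branch 2.1.2.1 (add ((Z \lor W) \to Y)):
                (X \to W): β-rule — branch into \lnot X  //  W.
                  branch 2.1.2.1.1 (add \lnot X):
                    ((Z \lor W) \to Y): β-rule — branch into \lnot (Z \lor W)  //  Y.
                      branch 2.1.2.1.1.1 (add \lnot (Z \lor W)):
                        \lnot (Z \lor W): α-rule — add \lnot Z, \lnot W.
                        ○ open, literals {W=0, X=0, Y=1, Z=0}.
                      branch 2.1.2.1.1.2 (add Y):
                        ○ open, literals {X=0, Y=1}.
                  branch 2.1.2.1.2 (add W):
                    ((Z \lor W) \to Y): β-rule — branch into \lnot (Z \lor W)  //  Y.
                      branch 2.1.2.1.2.1 (add \lnot (Z \lor W)):
                        \lnot (Z \lor W): α-rule — add \lnot Z, \lnot W.
                        × closes — contains both W and \lnot W.
                      branch 2.1.2.1.2.2 (add Y):
                        ○ open, literals {W=1, Y=1}.
              branch 2.1.2.2 (add (\lnot X \land Z)):
                (\lnot X \land Z): α-rule — add \lnot X, Z.
                (X \to W): β-rule — branch into \lnot X  //  W.
                  branch 2.1.2.2.1 (add \lnot X):
                    ○ open, literals {X=0, Y=1, Z=1}.
                  branch 2.1.2.2.2 (add W):
                    ○ open, literals {W=1, X=0, Y=1, Z=1}.
      branch 2.2 (add \lnot (((Z \lor W) \to Y) \lor (\lnot X \land Z)), \lnot \lnot \lnot Y):
        \lnot (((Z \lor W) \to Y) \lor (\lnot X \land Z)): α-rule — add \lnot ((Z \lor W) \to Y), \lnot (\lnot X \land Z).
        \lnot \lnot \lnot Y: drop double negation, giving \lnot Y.
        \lnot ((Z \lor W) \to Y): α-rule — add (Z \lor W), \lnot Y.
        (X \lor (X \to W)): β-rule — branch into X  //  (X \to W).
          branch 2.2.1 (add X):
            \lnot (\lnot X \land Z): β-rule — branch into \lnot \lnot X  //  \lnot Z.
              branch 2.2.1.1 (add \lnot \lnot X):
                (Z \lor W): β-rule — branch into Z  //  W.
                  branch 2.2.1.1.1 (add Z):
                    ○ open, literals {X=1, Y=0, Z=1}.
                  branch 2.2.1.1.2 (add W):
                    ○ open, literals {W=1, X=1, Y=0}.
              branch 2.2.1.2 (add \lnot Z):
                (Z \lor W): β-rule — branch into Z  //  W.
                  branch 2.2.1.2.1 (add Z):
                    × closes — contains both Z and \lnot Z.
                  branch 2.2.1.2.2 (add W):
                    ○ open, literals {W=1, X=1, Y=0, Z=0}.
          branch 2.2.2 (add (X \to W)):
            \lnot (\lnot X \land Z): β-rule — branch into \lnot \lnot X  //  \lnot Z.
              branch 2.2.2.1 (add \lnot \lnot X):
                (Z \lor W): β-rule — branch into Z  //  W.
                  branch 2.2.2.1.1 (add Z):
                    (X \to W): β-rule — branch into \lnot X  //  W.
                      branch 2.2.2.1.1.1 (add \lnot X):
                        × closes — contains both X and \lnot X.
                      branch 2.2.2.1.1.2 (add W):
                        ○ open, literals {W=1, X=1, Y=0, Z=1}.
                  branch 2.2.2.1.2 (add W):
                    (X \to W): β-rule — branch into \lnot X  //  W.
                      branch 2.2.2.1.2.1 (add \lnot X):
                        × closes — contains both X and \lnot X.
                      branch 2.2.2.1.2.2 (add W):
                        ○ open, literals {W=1, X=1, Y=0}.
              branch 2.2.2.2 (add \lnot Z):
                (Z \lor W): β-rule — branch into Z  //  W.
                  branch 2.2.2.2.1 (add Z):
                    × closes — contains both Z and \lnot Z.
                  branch 2.2.2.2.2 (add W):
                    (X \to W): β-rule — branch into \lnot X  //  W.
                      branch 2.2.2.2.2.1 (add \lnot X):
                        ○ open, literals {W=1, X=0, Y=0, Z=0}.
                      branch 2.2.2.2.2.2 (add W):
                        ○ open, literals {W=1, Y=0, Z=0}.
7 branches closed, 14 open.
Each open branch fixes some atoms; the unmentioned ones are free. Counting distinct full assignments: branch {W=0, X=1, Y=1, Z=0} (none free) contributes 1 new; branch {X=1, Y=1} (Z, W) contributes 3 new; branch {W=0, X=0, Y=1, Z=0} (none free) contributes 1 new; branch {X=0, Y=1} (Z, W) contributes 3 new; branch {W=1, Y=1} (X, Z) contributes 0 new; branch {X=0, Y=1, Z=1} (W) contributes 0 new; branch {W=1, X=0, Y=1, Z=1} (none free) contributes 0 new; branch {X=1, Y=0, Z=1} (W) contributes 2 new; branch {W=1, X=1, Y=0} (Z) contributes 1 new; branch {W=1, X=1, Y=0, Z=0} (none free) contributes 0 new; branch {W=1, X=1, Y=0, Z=1} (none free) contributes 0 new; branch {W=1, X=1, Y=0} (Z) contributes 0 new; branch {W=1, X=0, Y=0, Z=0} (none free) contributes 1 new; branch {W=1, Y=0, Z=0} (X) contributes 0 new. Total: 12.

12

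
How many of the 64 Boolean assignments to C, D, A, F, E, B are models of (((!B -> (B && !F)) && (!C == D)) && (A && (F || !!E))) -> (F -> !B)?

Initial set: {T ((((!B -> (B && !F)) && (!C == D)) && (A && (F || !!E))) -> (F -> !B))}.
T ((((!B -> (B && !F)) && (!C == D)) && (A && (F || !!E))) -> (F -> !B)): β-rule — branch into F (((!B -> (B && !F)) && (!C == D)) && (A && (F || !!E)))  //  T (F -> !B).
  branch 1 (add F (((!B -> (B && !F)) && (!C == D)) && (A && (F || !!E)))):
    F (((!B -> (B && !F)) && (!C == D)) && (A && (F || !!E))): β-rule — branch into F ((!B -> (B && !F)) && (!C == D))  //  F (A && (F || !!E)).
      branch 1.1 (add F ((!B -> (B && !F)) && (!C == D))):
        F ((!B -> (B && !F)) && (!C == D)): β-rule — branch into F (!B -> (B && !F))  //  F (!C == D).
          branch 1.1.1 (add F (!B -> (B && !F))):
            F (!B -> (B && !F)): α-rule — add T !B, F (B && !F).
            F (B && !F): β-rule — branch into F B  //  F !F.
              branch 1.1.1.1 (add F B):
                ○ open, literals {B=false}.
              branch 1.1.1.2 (add F !F):
                ○ open, literals {B=false, F=true}.
          branch 1.1.2 (add F (!C == D)):
            F (!C == D): β-rule — branch into T !C, F D  //  F !C, T D.
              branch 1.1.2.1 (add T !C, F D):
                ○ open, literals {C=false, D=false}.
              branch 1.1.2.2 (add F !C, T D):
                ○ open, literals {C=true, D=true}.
      branch 1.2 (add F (A && (F || !!E))):
        F (A && (F || !!E)): β-rule — branch into F A  //  F (F || !!E).
          branch 1.2.1 (add F A):
            ○ open, literals {A=false}.
          branch 1.2.2 (add F (F || !!E)):
            F (F || !!E): α-rule — add F F, F !!E.
            F !!E: drop double negation, giving F E.
            ○ open, literals {E=false, F=false}.
  branch 2 (add T (F -> !B)):
    T (F -> !B): β-rule — branch into F F  //  T !B.
      branch 2.1 (add F F):
        ○ open, literals {F=false}.
      branch 2.2 (add T !B):
        ○ open, literals {B=false}.
0 branches closed, 8 open.
Each open branch fixes some atoms; the unmentioned ones are free. Counting distinct full assignments: branch {B=false} (C, D, A, F, E) contributes 32 new; branch {B=false, F=true} (C, D, A, E) contributes 0 new; branch {C=false, D=false} (A, F, E, B) contributes 8 new; branch {C=true, D=true} (A, F, E, B) contributes 8 new; branch {A=false} (C, D, F, E, B) contributes 8 new; branch {E=false, F=false} (C, D, A, B) contributes 2 new; branch {F=false} (C, D, A, E, B) contributes 2 new; branch {B=false} (C, D, A, F, E) contributes 0 new. Total: 60.

60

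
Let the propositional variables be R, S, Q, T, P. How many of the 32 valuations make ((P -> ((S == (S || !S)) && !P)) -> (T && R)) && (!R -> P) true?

20

Initial set: {(((P -> ((S == (S || !S)) && !P)) -> (T && R)) && (!R -> P))}.
(((P -> ((S == (S || !S)) && !P)) -> (T && R)) && (!R -> P)): α-rule — add ((P -> ((S == (S || !S)) && !P)) -> (T && R)), (!R -> P).
((P -> ((S == (S || !S)) && !P)) -> (T && R)): β-rule — branch into !(P -> ((S == (S || !S)) && !P))  //  (T && R).
  branch 1 (add !(P -> ((S == (S || !S)) && !P))):
    !(P -> ((S == (S || !S)) && !P)): α-rule — add P, !((S == (S || !S)) && !P).
    (!R -> P): β-rule — branch into !!R  //  P.
      branch 1.1 (add !!R):
        !((S == (S || !S)) && !P): β-rule — branch into !(S == (S || !S))  //  !!P.
          branch 1.1.1 (add !(S == (S || !S))):
            !(S == (S || !S)): β-rule — branch into S, !(S || !S)  //  !S, (S || !S).
              branch 1.1.1.1 (add S, !(S || !S)):
                !(S || !S): α-rule — add !S, !!S.
                × closes — contains both S and !S.
              branch 1.1.1.2 (add !S, (S || !S)):
                (S || !S): β-rule — branch into S  //  !S.
                  branch 1.1.1.2.1 (add S):
                    × closes — contains both S and !S.
                  branch 1.1.1.2.2 (add !S):
                    ○ open, literals {P=T, R=T, S=F}.
          branch 1.1.2 (add !!P):
            ○ open, literals {P=T, R=T}.
      branch 1.2 (add P):
        !((S == (S || !S)) && !P): β-rule — branch into !(S == (S || !S))  //  !!P.
          branch 1.2.1 (add !(S == (S || !S))):
            !(S == (S || !S)): β-rule — branch into S, !(S || !S)  //  !S, (S || !S).
              branch 1.2.1.1 (add S, !(S || !S)):
                !(S || !S): α-rule — add !S, !!S.
                × closes — contains both S and !S.
              branch 1.2.1.2 (add !S, (S || !S)):
                (S || !S): β-rule — branch into S  //  !S.
                  branch 1.2.1.2.1 (add S):
                    × closes — contains both S and !S.
                  branch 1.2.1.2.2 (add !S):
                    ○ open, literals {P=T, S=F}.
          branch 1.2.2 (add !!P):
            ○ open, literals {P=T}.
  branch 2 (add (T && R)):
    (T && R): α-rule — add T, R.
    (!R -> P): β-rule — branch into !!R  //  P.
      branch 2.1 (add !!R):
        ○ open, literals {R=T, T=T}.
      branch 2.2 (add P):
        ○ open, literals {P=T, R=T, T=T}.
4 branches closed, 6 open.
Each open branch fixes some atoms; the unmentioned ones are free. Counting distinct full assignments: branch {P=T, R=T, S=F} (Q, T) contributes 4 new; branch {P=T, R=T} (S, Q, T) contributes 4 new; branch {P=T, S=F} (R, Q, T) contributes 4 new; branch {P=T} (R, S, Q, T) contributes 4 new; branch {R=T, T=T} (S, Q, P) contributes 4 new; branch {P=T, R=T, T=T} (S, Q) contributes 0 new. Total: 20.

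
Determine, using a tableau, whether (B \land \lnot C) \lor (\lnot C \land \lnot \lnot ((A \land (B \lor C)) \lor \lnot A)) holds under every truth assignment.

Not valid

Assume the negation and expand:
Initial set: {\lnot ((B \land \lnot C) \lor (\lnot C \land \lnot \lnot ((A \land (B \lor C)) \lor \lnot A)))}.
\lnot ((B \land \lnot C) \lor (\lnot C \land \lnot \lnot ((A \land (B \lor C)) \lor \lnot A))): α-rule — add \lnot (B \land \lnot C), \lnot (\lnot C \land \lnot \lnot ((A \land (B \lor C)) \lor \lnot A)).
\lnot (B \land \lnot C): β-rule — branch into \lnot B  //  \lnot \lnot C.
  branch 1 (add \lnot B):
    \lnot (\lnot C \land \lnot \lnot ((A \land (B \lor C)) \lor \lnot A)): β-rule — branch into \lnot \lnot C  //  \lnot \lnot \lnot ((A \land (B \lor C)) \lor \lnot A).
      branch 1.1 (add \lnot \lnot C):
        ○ open, literals {B=F, C=T}.
      branch 1.2 (add \lnot \lnot \lnot ((A \land (B \lor C)) \lor \lnot A)):
        \lnot \lnot \lnot ((A \land (B \lor C)) \lor \lnot A): drop double negation, giving \lnot ((A \land (B \lor C)) \lor \lnot A).
        \lnot ((A \land (B \lor C)) \lor \lnot A): α-rule — add \lnot (A \land (B \lor C)), \lnot \lnot A.
        \lnot (A \land (B \lor C)): β-rule — branch into \lnot A  //  \lnot (B \lor C).
          branch 1.2.1 (add \lnot A):
            × closes — contains both A and \lnot A.
          branch 1.2.2 (add \lnot (B \lor C)):
            \lnot (B \lor C): α-rule — add \lnot B, \lnot C.
            ○ open, literals {A=T, B=F, C=F}.
  branch 2 (add \lnot \lnot C):
    \lnot (\lnot C \land \lnot \lnot ((A \land (B \lor C)) \lor \lnot A)): β-rule — branch into \lnot \lnot C  //  \lnot \lnot \lnot ((A \land (B \lor C)) \lor \lnot A).
      branch 2.1 (add \lnot \lnot C):
        ○ open, literals {C=T}.
      branch 2.2 (add \lnot \lnot \lnot ((A \land (B \lor C)) \lor \lnot A)):
        \lnot \lnot \lnot ((A \land (B \lor C)) \lor \lnot A): drop double negation, giving \lnot ((A \land (B \lor C)) \lor \lnot A).
        \lnot ((A \land (B \lor C)) \lor \lnot A): α-rule — add \lnot (A \land (B \lor C)), \lnot \lnot A.
        \lnot (A \land (B \lor C)): β-rule — branch into \lnot A  //  \lnot (B \lor C).
          branch 2.2.1 (add \lnot A):
            × closes — contains both A and \lnot A.
          branch 2.2.2 (add \lnot (B \lor C)):
            \lnot (B \lor C): α-rule — add \lnot B, \lnot C.
            × closes — contains both C and \lnot C.
3 branches closed, 3 open.
An open branch gives a countermodel: B=F, C=T (unmentioned atoms arbitrary); under it the original formula is false.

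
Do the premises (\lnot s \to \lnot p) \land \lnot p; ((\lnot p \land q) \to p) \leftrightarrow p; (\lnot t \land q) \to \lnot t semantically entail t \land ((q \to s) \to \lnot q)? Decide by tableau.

Initial set: {T ((\lnot s \to \lnot p) \land \lnot p); T (((\lnot p \land q) \to p) \leftrightarrow p); T ((\lnot t \land q) \to \lnot t); F (t \land ((q \to s) \to \lnot q))}.
T ((\lnot s \to \lnot p) \land \lnot p): α-rule — add T (\lnot s \to \lnot p), T \lnot p.
T (((\lnot p \land q) \to p) \leftrightarrow p): β-rule — branch into T ((\lnot p \land q) \to p), T p  //  F ((\lnot p \land q) \to p), F p.
  branch 1 (add T ((\lnot p \land q) \to p), T p):
    × closes — contains both p and \lnot p.
  branch 2 (add F ((\lnot p \land q) \to p), F p):
    F ((\lnot p \land q) \to p): α-rule — add T (\lnot p \land q), F p.
    T (\lnot p \land q): α-rule — add T \lnot p, T q.
    T ((\lnot t \land q) \to \lnot t): β-rule — branch into F (\lnot t \land q)  //  T \lnot t.
      branch 2.1 (add F (\lnot t \land q)):
        F (t \land ((q \to s) \to \lnot q)): β-rule — branch into F t  //  F ((q \to s) \to \lnot q).
          branch 2.1.1 (add F t):
            T (\lnot s \to \lnot p): β-rule — branch into F \lnot s  //  T \lnot p.
              branch 2.1.1.1 (add F \lnot s):
                F (\lnot t \land q): β-rule — branch into F \lnot t  //  F q.
                  branch 2.1.1.1.1 (add F \lnot t):
                    × closes — contains both t and \lnot t.
                  branch 2.1.1.1.2 (add F q):
                    × closes — contains both q and \lnot q.
              branch 2.1.1.2 (add T \lnot p):
                F (\lnot t \land q): β-rule — branch into F \lnot t  //  F q.
                  branch 2.1.1.2.1 (add F \lnot t):
                    × closes — contains both t and \lnot t.
                  branch 2.1.1.2.2 (add F q):
                    × closes — contains both q and \lnot q.
          branch 2.1.2 (add F ((q \to s) \to \lnot q)):
            F ((q \to s) \to \lnot q): α-rule — add T (q \to s), F \lnot q.
            T (\lnot s \to \lnot p): β-rule — branch into F \lnot s  //  T \lnot p.
              branch 2.1.2.1 (add F \lnot s):
                F (\lnot t \land q): β-rule — branch into F \lnot t  //  F q.
                  branch 2.1.2.1.1 (add F \lnot t):
                    T (q \to s): β-rule — branch into F q  //  T s.
                      branch 2.1.2.1.1.1 (add F q):
                        × closes — contains both q and \lnot q.
                      branch 2.1.2.1.1.2 (add T s):
                        ○ open, literals {p=0, q=1, s=1, t=1}.
                  branch 2.1.2.1.2 (add F q):
                    × closes — contains both q and \lnot q.
              branch 2.1.2.2 (add T \lnot p):
                F (\lnot t \land q): β-rule — branch into F \lnot t  //  F q.
                  branch 2.1.2.2.1 (add F \lnot t):
                    T (q \to s): β-rule — branch into F q  //  T s.
                      branch 2.1.2.2.1.1 (add F q):
                        × closes — contains both q and \lnot q.
                      branch 2.1.2.2.1.2 (add T s):
                        ○ open, literals {p=0, q=1, s=1, t=1}.
                  branch 2.1.2.2.2 (add F q):
                    × closes — contains both q and \lnot q.
      branch 2.2 (add T \lnot t):
        F (t \land ((q \to s) \to \lnot q)): β-rule — branch into F t  //  F ((q \to s) \to \lnot q).
          branch 2.2.1 (add F t):
            T (\lnot s \to \lnot p): β-rule — branch into F \lnot s  //  T \lnot p.
              branch 2.2.1.1 (add F \lnot s):
                ○ open, literals {p=0, q=1, s=1, t=0}.
              branch 2.2.1.2 (add T \lnot p):
                ○ open, literals {p=0, q=1, t=0}.
          branch 2.2.2 (add F ((q \to s) \to \lnot q)):
            F ((q \to s) \to \lnot q): α-rule — add T (q \to s), F \lnot q.
            T (\lnot s \to \lnot p): β-rule — branch into F \lnot s  //  T \lnot p.
              branch 2.2.2.1 (add F \lnot s):
                T (q \to s): β-rule — branch into F q  //  T s.
                  branch 2.2.2.1.1 (add F q):
                    × closes — contains both q and \lnot q.
                  branch 2.2.2.1.2 (add T s):
                    ○ open, literals {p=0, q=1, s=1, t=0}.
              branch 2.2.2.2 (add T \lnot p):
                T (q \to s): β-rule — branch into F q  //  T s.
                  branch 2.2.2.2.1 (add F q):
                    × closes — contains both q and \lnot q.
                  branch 2.2.2.2.2 (add T s):
                    ○ open, literals {p=0, q=1, s=1, t=0}.
11 branches closed, 6 open.
An open branch gives a countermodel: p=0, q=1, s=1, t=1 (unmentioned atoms arbitrary); the premises hold there but the conclusion fails.

No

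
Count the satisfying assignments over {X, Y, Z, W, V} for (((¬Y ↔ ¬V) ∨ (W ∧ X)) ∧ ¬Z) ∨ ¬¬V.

Initial set: {((((¬Y ↔ ¬V) ∨ (W ∧ X)) ∧ ¬Z) ∨ ¬¬V)}.
((((¬Y ↔ ¬V) ∨ (W ∧ X)) ∧ ¬Z) ∨ ¬¬V): β-rule — branch into (((¬Y ↔ ¬V) ∨ (W ∧ X)) ∧ ¬Z)  //  ¬¬V.
  branch 1 (add (((¬Y ↔ ¬V) ∨ (W ∧ X)) ∧ ¬Z)):
    (((¬Y ↔ ¬V) ∨ (W ∧ X)) ∧ ¬Z): α-rule — add ((¬Y ↔ ¬V) ∨ (W ∧ X)), ¬Z.
    ((¬Y ↔ ¬V) ∨ (W ∧ X)): β-rule — branch into (¬Y ↔ ¬V)  //  (W ∧ X).
      branch 1.1 (add (¬Y ↔ ¬V)):
        (¬Y ↔ ¬V): β-rule — branch into ¬Y, ¬V  //  ¬¬Y, ¬¬V.
          branch 1.1.1 (add ¬Y, ¬V):
            ○ open, literals {V=false, Y=false, Z=false}.
          branch 1.1.2 (add ¬¬Y, ¬¬V):
            ○ open, literals {V=true, Y=true, Z=false}.
      branch 1.2 (add (W ∧ X)):
        (W ∧ X): α-rule — add W, X.
        ○ open, literals {W=true, X=true, Z=false}.
  branch 2 (add ¬¬V):
    ¬¬V: drop double negation, giving V.
    ○ open, literals {V=true}.
0 branches closed, 4 open.
Each open branch fixes some atoms; the unmentioned ones are free. Counting distinct full assignments: branch {V=false, Y=false, Z=false} (X, W) contributes 4 new; branch {V=true, Y=true, Z=false} (X, W) contributes 4 new; branch {W=true, X=true, Z=false} (Y, V) contributes 2 new; branch {V=true} (X, Y, Z, W) contributes 11 new. Total: 21.

21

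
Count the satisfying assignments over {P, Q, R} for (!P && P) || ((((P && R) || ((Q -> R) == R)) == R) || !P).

7

Initial set: {((!P && P) || ((((P && R) || ((Q -> R) == R)) == R) || !P))}.
((!P && P) || ((((P && R) || ((Q -> R) == R)) == R) || !P)): β-rule — branch into (!P && P)  //  ((((P && R) || ((Q -> R) == R)) == R) || !P).
  branch 1 (add (!P && P)):
    (!P && P): α-rule — add !P, P.
    × closes — contains both P and !P.
  branch 2 (add ((((P && R) || ((Q -> R) == R)) == R) || !P)):
    ((((P && R) || ((Q -> R) == R)) == R) || !P): β-rule — branch into (((P && R) || ((Q -> R) == R)) == R)  //  !P.
      branch 2.1 (add (((P && R) || ((Q -> R) == R)) == R)):
        (((P && R) || ((Q -> R) == R)) == R): β-rule — branch into ((P && R) || ((Q -> R) == R)), R  //  !((P && R) || ((Q -> R) == R)), !R.
          branch 2.1.1 (add ((P && R) || ((Q -> R) == R)), R):
            ((P && R) || ((Q -> R) == R)): β-rule — branch into (P && R)  //  ((Q -> R) == R).
              branch 2.1.1.1 (add (P && R)):
                (P && R): α-rule — add P, R.
                ○ open, literals {P=1, R=1}.
              branch 2.1.1.2 (add ((Q -> R) == R)):
                ((Q -> R) == R): β-rule — branch into (Q -> R), R  //  !(Q -> R), !R.
                  branch 2.1.1.2.1 (add (Q -> R), R):
                    (Q -> R): β-rule — branch into !Q  //  R.
                      branch 2.1.1.2.1.1 (add !Q):
                        ○ open, literals {Q=0, R=1}.
                      branch 2.1.1.2.1.2 (add R):
                        ○ open, literals {R=1}.
                  branch 2.1.1.2.2 (add !(Q -> R), !R):
                    × closes — contains both R and !R.
          branch 2.1.2 (add !((P && R) || ((Q -> R) == R)), !R):
            !((P && R) || ((Q -> R) == R)): α-rule — add !(P && R), !((Q -> R) == R).
            !(P && R): β-rule — branch into !P  //  !R.
              branch 2.1.2.1 (add !P):
                !((Q -> R) == R): β-rule — branch into (Q -> R), !R  //  !(Q -> R), R.
                  branch 2.1.2.1.1 (add (Q -> R), !R):
                    (Q -> R): β-rule — branch into !Q  //  R.
                      branch 2.1.2.1.1.1 (add !Q):
                        ○ open, literals {P=0, Q=0, R=0}.
                      branch 2.1.2.1.1.2 (add R):
                        × closes — contains both R and !R.
                  branch 2.1.2.1.2 (add !(Q -> R), R):
                    × closes — contains both R and !R.
              branch 2.1.2.2 (add !R):
                !((Q -> R) == R): β-rule — branch into (Q -> R), !R  //  !(Q -> R), R.
                  branch 2.1.2.2.1 (add (Q -> R), !R):
                    (Q -> R): β-rule — branch into !Q  //  R.
                      branch 2.1.2.2.1.1 (add !Q):
                        ○ open, literals {Q=0, R=0}.
                      branch 2.1.2.2.1.2 (add R):
                        × closes — contains both R and !R.
                  branch 2.1.2.2.2 (add !(Q -> R), R):
                    × closes — contains both R and !R.
      branch 2.2 (add !P):
        ○ open, literals {P=0}.
6 branches closed, 6 open.
Each open branch fixes some atoms; the unmentioned ones are free. Counting distinct full assignments: branch {P=1, R=1} (Q) contributes 2 new; branch {Q=0, R=1} (P) contributes 1 new; branch {R=1} (P, Q) contributes 1 new; branch {P=0, Q=0, R=0} (none free) contributes 1 new; branch {Q=0, R=0} (P) contributes 1 new; branch {P=0} (Q, R) contributes 1 new. Total: 7.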